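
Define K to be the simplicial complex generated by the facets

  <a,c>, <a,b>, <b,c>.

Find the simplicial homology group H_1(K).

H_1 = Z.

Order the vertices as a < b < c. Listing each simplex with vertices in this order, K has dimension 1 with simplices:

  0-simplices (3): a, b, c
  1-simplices (3): ab, ac, bc

giving chain groups C_0 ≅ Z^3, C_1 ≅ Z^3.

∂_1: C_1 → C_0 maps an edge to its endpoints' difference, ∂[p,q] = q − p. For instance
  ∂bc = c − b.
The 3×3 boundary matrix has rank 2 and Smith normal form diag(1,1).

Reading off H_k = ker ∂_k / im ∂_{k+1}:

  H_1: rank ker ∂_1 − rank ∂_2 = (3 − 2) − 0 = 1, and there is no ∂_2, so H_1 ≅ Z.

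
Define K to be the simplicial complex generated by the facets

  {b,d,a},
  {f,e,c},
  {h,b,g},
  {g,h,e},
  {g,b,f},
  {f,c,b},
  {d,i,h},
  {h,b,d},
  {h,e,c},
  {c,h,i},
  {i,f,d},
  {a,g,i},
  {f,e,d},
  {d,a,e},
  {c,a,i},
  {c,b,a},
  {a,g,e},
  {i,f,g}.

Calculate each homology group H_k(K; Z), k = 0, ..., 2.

Take the total order a < b < c < d < e < f < g < h < i on the vertex set. Then K (dimension 2) consists of the simplices:

  0-simplices (9): a, b, c, d, e, f, g, h, i
  1-simplices (27): ab, ac, ad, ae, ag, ai, bc, bd, bf, bg, bh, ce, cf, ch, ci, de, df, dh, di, ef, eg, eh, fg, fi, gh, gi, hi
  2-simplices (18): abc, abd, aci, ade, aeg, agi, bcf, bdh, bfg, bgh, cef, ceh, chi, def, dfi, dhi, egh, fgi

giving chain groups C_0 ≅ Z^9, C_1 ≅ Z^27, C_2 ≅ Z^18.

∂_1: C_1 → C_0 maps an edge to its endpoints' difference, ∂[p,q] = q − p.
As a 9×27 matrix over Z this has rank 8, with invariant factors (1,1,1,1,1,1,1,1).

∂_2: C_2 → C_1 acts by ∂[p,q,r] = [q,r] − [p,r] + [p,q]. For instance
  ∂aeg = eg − ag + ae,
  ∂ceh = eh − ch + ce.
This gives a 27×18 integer matrix of rank 17; reducing to Smith normal form yields diagonal entries (1,1,1,1,1,1,1,1,1,1,1,1,1,1,1,1,1).

Reading off H_k = ker ∂_k / im ∂_{k+1}:

  H_0: rank C_0 − rank ∂_1 = 9 − 8 = 1, and the invariant factors of ∂_1 are all 1, so H_0 ≅ Z.
  H_1: rank ker ∂_1 − rank ∂_2 = (27 − 8) − 17 = 2, and the invariant factors of ∂_2 are all 1, so H_1 ≅ Z^2.
  H_2: rank ker ∂_2 − rank ∂_3 = (18 − 17) − 0 = 1, and there is no ∂_3, so H_2 ≅ Z.

As a check, the Euler characteristic is 9 − 27 + 18 = 0, which agrees with 1 − 2 + 1 = 0.

H_0 = Z,  H_1 = Z^2,  H_2 = Z.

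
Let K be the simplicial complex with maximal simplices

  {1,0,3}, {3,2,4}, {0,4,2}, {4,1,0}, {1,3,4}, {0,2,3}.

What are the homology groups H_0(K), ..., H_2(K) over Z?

H_0 ≅ Z,  H_1 = 0,  H_2 ≅ Z.

Take the total order 0 < 1 < 2 < 3 < 4 on the vertex set. Then K (dimension 2) consists of the simplices:

  0-simplices (5): [0], [1], [2], [3], [4]
  1-simplices (9): [0,1], [0,2], [0,3], [0,4], [1,3], [1,4], [2,3], [2,4], [3,4]
  2-simplices (6): [0,1,3], [0,1,4], [0,2,3], [0,2,4], [1,3,4], [2,3,4]

Hence C_0 ≅ Z^5, C_1 ≅ Z^9, C_2 ≅ Z^6.

∂_1: C_1 → C_0 maps an edge to its endpoints' difference, ∂[p,q] = q − p.
The 5×9 boundary matrix has rank 4 and Smith normal form diag(1,1,1,1).

Boundary ∂_2: C_2 → C_1 sends each 2-simplex [p,q,r] to [q,r] − [p,r] + [p,q]. For instance
  ∂[0,2,4] = [2,4] − [0,4] + [0,2],
  ∂[0,2,3] = [2,3] − [0,3] + [0,2].
As a 9×6 matrix over Z this has rank 5, with invariant factors (1,1,1,1,1).

Reading off H_k = ker ∂_k / im ∂_{k+1}:

  H_0: rank C_0 − rank ∂_1 = 5 − 4 = 1, and the invariant factors of ∂_1 are all 1, so H_0 ≅ Z.
  H_1: rank ker ∂_1 − rank ∂_2 = (9 − 4) − 5 = 0, and the invariant factors of ∂_2 are all 1, so H_1 ≅ 0.
  H_2: rank ker ∂_2 − rank ∂_3 = (6 − 5) − 0 = 1, and there is no ∂_3, so H_2 ≅ Z.

(K is a triangulation of the 2-sphere S^2.)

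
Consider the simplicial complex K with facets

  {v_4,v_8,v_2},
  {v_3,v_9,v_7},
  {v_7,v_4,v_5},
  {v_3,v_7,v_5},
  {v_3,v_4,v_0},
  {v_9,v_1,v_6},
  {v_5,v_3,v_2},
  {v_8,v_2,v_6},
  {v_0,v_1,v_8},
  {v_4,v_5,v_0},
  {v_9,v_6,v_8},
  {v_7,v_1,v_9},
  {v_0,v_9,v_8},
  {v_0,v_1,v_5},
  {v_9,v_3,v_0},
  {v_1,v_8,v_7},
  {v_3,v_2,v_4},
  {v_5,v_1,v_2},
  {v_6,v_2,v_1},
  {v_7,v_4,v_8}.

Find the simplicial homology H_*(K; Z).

H_0 = Z,  H_1 = Z ⊕ Z_2,  H_2 = 0.

Fix the vertex order v_0 < v_1 < v_2 < v_3 < v_4 < v_5 < v_6 < v_7 < v_8 < v_9 and write every simplex with vertices in increasing order. Then dim K = 2 and the simplices of K are:

  0-simplices (10): [v_0], [v_1], [v_2], [v_3], [v_4], [v_5], [v_6], [v_7], [v_8], [v_9]
  1-simplices (30): (30 of them)
  2-simplices (20): (20 of them)

Hence C_0 ≅ Z^10, C_1 ≅ Z^30, C_2 ≅ Z^20.

∂_1: C_1 → C_0 sends each edge [p,q] (with p < q) to q − p.
The resulting 10×30 matrix has rank 9, and its Smith normal form has invariant factors (1,1,1,1,1,1,1,1,1).

∂_2: C_2 → C_1 sends each 2-simplex [p,q,r] to [q,r] − [p,r] + [p,q]. For instance
  ∂[v_3,v_7,v_9] = [v_7,v_9] − [v_3,v_9] + [v_3,v_7],
  ∂[v_0,v_1,v_5] = [v_1,v_5] − [v_0,v_5] + [v_0,v_1].
The resulting 30×20 matrix has rank 20, and its Smith normal form has invariant factors (1,1,1,1,1,1,1,1,1,1,1,1,1,1,1,1,1,1,1,2).

Reading off H_k = ker ∂_k / im ∂_{k+1}:

  H_0: rank C_0 − rank ∂_1 = 10 − 9 = 1, and the invariant factors of ∂_1 are all 1, so H_0 ≅ Z.
  H_1: rank ker ∂_1 − rank ∂_2 = (30 − 9) − 20 = 1, and ∂_2 has invariant factor 2 > 1, so H_1 ≅ Z ⊕ Z_2.
  H_2: rank ker ∂_2 − rank ∂_3 = (20 − 20) − 0 = 0, and there is no ∂_3, so H_2 ≅ 0.

As a check, the Euler characteristic is 10 − 30 + 20 = 0, which agrees with 1 − 1 + 0 = 0.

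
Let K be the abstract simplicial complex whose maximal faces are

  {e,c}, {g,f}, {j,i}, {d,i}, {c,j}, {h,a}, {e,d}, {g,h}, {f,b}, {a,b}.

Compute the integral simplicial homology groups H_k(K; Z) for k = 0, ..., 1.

H_0 ≅ Z^2,  H_1 ≅ Z^2.

Order the vertices as a < b < c < d < e < f < g < h < i < j. Listing each simplex with vertices in this order, K has dimension 1 with simplices:

  0-simplices (10): a, b, c, d, e, f, g, h, i, j
  1-simplices (10): ab, ah, bf, ce, cj, de, di, fg, gh, ij

Hence C_0 ≅ Z^10, C_1 ≅ Z^10.

∂_1: C_1 → C_0 maps an edge to its endpoints' difference, ∂[p,q] = q − p. For instance
  ∂ah = h − a.
The 10×10 boundary matrix has rank 8 and Smith normal form diag(1,1,1,1,1,1,1,1).

Now H_k = ker ∂_k / im ∂_{k+1}, so:

  H_0: rank C_0 − rank ∂_1 = 10 − 8 = 2, and the invariant factors of ∂_1 are all 1, so H_0 = Z^2.
  H_1: rank ker ∂_1 − rank ∂_2 = (10 − 8) − 0 = 2, and there is no ∂_2, so H_1 = Z^2.

As a check, the Euler characteristic is 10 − 10 = 0, which agrees with 2 − 2 = 0.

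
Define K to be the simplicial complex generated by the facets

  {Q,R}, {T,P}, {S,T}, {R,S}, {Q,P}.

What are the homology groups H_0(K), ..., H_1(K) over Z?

Take the total order P < Q < R < S < T on the vertex set. Then K (dimension 1) consists of the simplices:

  0-simplices (5): P, Q, R, S, T
  1-simplices (5): PQ, PT, QR, RS, ST

Hence C_0 ≅ Z^5, C_1 ≅ Z^5.

The boundary map ∂_1: C_1 → C_0 sends each edge [p,q] (with p < q) to q − p.
The resulting 5×5 matrix has rank 4, and its Smith normal form has invariant factors (1,1,1,1).

Computing H_k = (kernel of ∂_k) / (image of ∂_{k+1}):

  H_0: rank C_0 − rank ∂_1 = 5 − 4 = 1, and the invariant factors of ∂_1 are all 1, so H_0 = Z.
  H_1: rank ker ∂_1 − rank ∂_2 = (5 − 4) − 0 = 1, and there is no ∂_2, so H_1 = Z.

(K is a triangulation of the circle S^1.)

H_0 ≅ Z,  H_1 ≅ Z.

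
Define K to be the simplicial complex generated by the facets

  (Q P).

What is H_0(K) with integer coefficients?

H_0 ≅ Z.

Fix the vertex order P < Q and write every simplex with vertices in increasing order. Then dim K = 1 and the simplices of K are:

  0-simplices (2): P, Q
  1-simplices (1): PQ

so the chain groups are C_0 ≅ Z^2, C_1 ≅ Z^1.

∂_1: C_1 → C_0 is given by ∂[p,q] = [q] − [p]. For instance
  ∂PQ = Q − P.
This gives a 2×1 integer matrix of rank 1; reducing to Smith normal form yields diagonal entries (1).

From H_k ≅ ker(∂_k) / im(∂_{k+1}) we obtain:

  H_0: rank C_0 − rank ∂_1 = 2 − 1 = 1, and the invariant factors of ∂_1 are all 1, so H_0 ≅ Z.

(K is a triangulation of the 1-simplex.)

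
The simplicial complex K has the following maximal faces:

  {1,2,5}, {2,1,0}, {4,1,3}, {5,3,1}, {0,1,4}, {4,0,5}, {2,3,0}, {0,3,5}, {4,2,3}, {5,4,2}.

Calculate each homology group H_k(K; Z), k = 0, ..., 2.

H_0 ≅ Z,  H_1 ≅ Z/2,  H_2 = 0.

Fix the vertex order 0 < 1 < 2 < 3 < 4 < 5 and write every simplex with vertices in increasing order. Then dim K = 2 and the simplices of K are:

  0-simplices (6): [0], [1], [2], [3], [4], [5]
  1-simplices (15): [0,1], [0,2], [0,3], [0,4], [0,5], [1,2], [1,3], [1,4], [1,5], [2,3], [2,4], [2,5], [3,4], [3,5], [4,5]
  2-simplices (10): [0,1,2], [0,1,4], [0,2,3], [0,3,5], [0,4,5], [1,2,5], [1,3,4], [1,3,5], [2,3,4], [2,4,5]

so the chain groups are C_0 ≅ Z^6, C_1 ≅ Z^15, C_2 ≅ Z^10.

The boundary map ∂_1: C_1 → C_0 is given by ∂[p,q] = [q] − [p].
This gives a 6×15 integer matrix of rank 5; reducing to Smith normal form yields diagonal entries (1,1,1,1,1).

The boundary map ∂_2: C_2 → C_1 maps a triangle to the signed sum of its edges. For instance
  ∂[0,1,2] = [1,2] − [0,2] + [0,1],
  ∂[0,1,4] = [1,4] − [0,4] + [0,1].
As a 15×10 matrix over Z this has rank 10, with invariant factors (1,1,1,1,1,1,1,1,1,2).

Computing H_k = (kernel of ∂_k) / (image of ∂_{k+1}):

  H_0: rank C_0 − rank ∂_1 = 6 − 5 = 1, and the invariant factors of ∂_1 are all 1, so H_0 ≅ Z.
  H_1: rank ker ∂_1 − rank ∂_2 = (15 − 5) − 10 = 0, and ∂_2 has invariant factor 2 > 1, so H_1 ≅ Z/2.
  H_2: rank ker ∂_2 − rank ∂_3 = (10 − 10) − 0 = 0, and there is no ∂_3, so H_2 ≅ 0.

As a check, the Euler characteristic is 6 − 15 + 10 = 1, which agrees with 1 − 0 + 0 = 1.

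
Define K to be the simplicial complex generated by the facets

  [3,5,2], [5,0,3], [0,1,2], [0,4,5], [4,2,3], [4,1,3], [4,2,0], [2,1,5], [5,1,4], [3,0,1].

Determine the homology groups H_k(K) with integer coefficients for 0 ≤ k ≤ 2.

H_0 ≅ Z,  H_1 ≅ Z/2,  H_2 = 0.

K has 6 vertices, 15 edges, 10 triangles.
rank ∂_0 = 0, rank ∂_1 = 5 ⇒ b_0 = 6 − 0 − 5 = 1; all invariant factors of ∂_1 are 1 so no torsion. So H_0 = Z.
rank ∂_1 = 5, rank ∂_2 = 10 ⇒ b_1 = 15 − 5 − 10 = 0; ∂_2 has invariant factor(s) [2] giving torsion. So H_1 = Z/2.
rank ∂_2 = 10, rank ∂_3 = 0 ⇒ b_2 = 10 − 10 − 0 = 0. So H_2 = 0.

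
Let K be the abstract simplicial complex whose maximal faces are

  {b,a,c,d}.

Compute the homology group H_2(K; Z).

H_2 ≅ 0.

Fix the vertex order a < b < c < d and write every simplex with vertices in increasing order. Then dim K = 3 and the simplices of K are:

  0-simplices (4): a, b, c, d
  1-simplices (6): ab, ac, ad, bc, bd, cd
  2-simplices (4): abc, abd, acd, bcd
  3-simplices (1): abcd

giving chain groups C_0 ≅ Z^4, C_1 ≅ Z^6, C_2 ≅ Z^4, C_3 ≅ Z^1.

The boundary map ∂_1: C_1 → C_0 maps an edge to its endpoints' difference, ∂[p,q] = q − p.
As a 4×6 matrix over Z this has rank 3, with invariant factors (1,1,1).

Boundary ∂_2: C_2 → C_1 acts by ∂[p,q,r] = [q,r] − [p,r] + [p,q]. For instance
  ∂abd = bd − ad + ab,
  ∂acd = cd − ad + ac.
The resulting 6×4 matrix has rank 3, and its Smith normal form has invariant factors (1,1,1).

Boundary ∂_3: C_3 → C_2 sends each 3-simplex σ to the alternating sum Σ_i (−1)^i (σ with its i-th vertex removed). For instance
  ∂abcd = bcd − acd + abd − abc.
The resulting 4×1 matrix has rank 1, and its Smith normal form has invariant factors (1).

Reading off H_k = ker ∂_k / im ∂_{k+1}:

  H_2: rank ker ∂_2 − rank ∂_3 = (4 − 3) − 1 = 0, and the invariant factors of ∂_3 are all 1, so H_2 ≅ 0.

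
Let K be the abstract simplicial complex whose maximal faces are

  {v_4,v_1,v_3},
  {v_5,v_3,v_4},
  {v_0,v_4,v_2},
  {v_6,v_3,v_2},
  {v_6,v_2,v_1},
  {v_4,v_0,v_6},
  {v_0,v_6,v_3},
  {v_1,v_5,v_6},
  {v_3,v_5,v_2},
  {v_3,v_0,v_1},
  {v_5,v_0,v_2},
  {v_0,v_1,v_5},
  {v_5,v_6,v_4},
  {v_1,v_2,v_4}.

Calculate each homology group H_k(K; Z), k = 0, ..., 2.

Take the total order v_0 < v_1 < v_2 < v_3 < v_4 < v_5 < v_6 on the vertex set. Then K (dimension 2) consists of the simplices:

  0-simplices (7): [v_0], [v_1], [v_2], [v_3], [v_4], [v_5], [v_6]
  1-simplices (21): (21 of them)
  2-simplices (14): (14 of them)

so the chain groups are C_0 ≅ Z^7, C_1 ≅ Z^21, C_2 ≅ Z^14.

The boundary map ∂_1: C_1 → C_0 maps an edge to its endpoints' difference, ∂[p,q] = q − p.
This gives a 7×21 integer matrix of rank 6; reducing to Smith normal form yields diagonal entries (1,1,1,1,1,1).

Boundary ∂_2: C_2 → C_1 acts by ∂[p,q,r] = [q,r] − [p,r] + [p,q]. For instance
  ∂[v_0,v_4,v_6] = [v_4,v_6] − [v_0,v_6] + [v_0,v_4],
  ∂[v_1,v_2,v_4] = [v_2,v_4] − [v_1,v_4] + [v_1,v_2].
The 21×14 boundary matrix has rank 13 and Smith normal form diag(1,1,1,1,1,1,1,1,1,1,1,1,1).

Reading off H_k = ker ∂_k / im ∂_{k+1}:

  H_0: rank C_0 − rank ∂_1 = 7 − 6 = 1, and the invariant factors of ∂_1 are all 1, so H_0 = Z.
  H_1: rank ker ∂_1 − rank ∂_2 = (21 − 6) − 13 = 2, and the invariant factors of ∂_2 are all 1, so H_1 = Z^2.
  H_2: rank ker ∂_2 − rank ∂_3 = (14 − 13) − 0 = 1, and there is no ∂_3, so H_2 = Z.

H_0 = Z,  H_1 = Z^2,  H_2 = Z.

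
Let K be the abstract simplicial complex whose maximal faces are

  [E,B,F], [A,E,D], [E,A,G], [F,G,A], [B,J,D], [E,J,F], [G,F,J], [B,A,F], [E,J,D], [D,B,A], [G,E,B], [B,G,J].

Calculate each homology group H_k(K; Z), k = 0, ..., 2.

H_0 ≅ Z,  H_1 ≅ Z/2,  H_2 = 0.

Order the vertices as A < B < D < E < F < G < J. Listing each simplex with vertices in this order, K has dimension 2 with simplices:

  0-simplices (7): A, B, D, E, F, G, J
  1-simplices (18): AB, AD, AE, AF, AG, BD, BE, BF, BG, BJ, DE, DJ, EF, EG, EJ, FG, FJ, GJ
  2-simplices (12): ABD, ABF, ADE, AEG, AFG, BDJ, BEF, BEG, BGJ, DEJ, EFJ, FGJ

Hence C_0 ≅ Z^7, C_1 ≅ Z^18, C_2 ≅ Z^12.

The boundary map ∂_1: C_1 → C_0 is given by ∂[p,q] = [q] − [p]. For instance
  ∂DE = E − D.
The resulting 7×18 matrix has rank 6, and its Smith normal form has invariant factors (1,1,1,1,1,1).

Boundary ∂_2: C_2 → C_1 sends each 2-simplex [p,q,r] to [q,r] − [p,r] + [p,q]. For instance
  ∂EFJ = FJ − EJ + EF,
  ∂BEF = EF − BF + BE.
This gives a 18×12 integer matrix of rank 12; reducing to Smith normal form yields diagonal entries (1,1,1,1,1,1,1,1,1,1,1,2).

Computing H_k = (kernel of ∂_k) / (image of ∂_{k+1}):

  H_0: rank C_0 − rank ∂_1 = 7 − 6 = 1, and the invariant factors of ∂_1 are all 1, so H_0 ≅ Z.
  H_1: rank ker ∂_1 − rank ∂_2 = (18 − 6) − 12 = 0, and ∂_2 has invariant factor 2 > 1, so H_1 ≅ Z/2.
  H_2: rank ker ∂_2 − rank ∂_3 = (12 − 12) − 0 = 0, and there is no ∂_3, so H_2 ≅ 0.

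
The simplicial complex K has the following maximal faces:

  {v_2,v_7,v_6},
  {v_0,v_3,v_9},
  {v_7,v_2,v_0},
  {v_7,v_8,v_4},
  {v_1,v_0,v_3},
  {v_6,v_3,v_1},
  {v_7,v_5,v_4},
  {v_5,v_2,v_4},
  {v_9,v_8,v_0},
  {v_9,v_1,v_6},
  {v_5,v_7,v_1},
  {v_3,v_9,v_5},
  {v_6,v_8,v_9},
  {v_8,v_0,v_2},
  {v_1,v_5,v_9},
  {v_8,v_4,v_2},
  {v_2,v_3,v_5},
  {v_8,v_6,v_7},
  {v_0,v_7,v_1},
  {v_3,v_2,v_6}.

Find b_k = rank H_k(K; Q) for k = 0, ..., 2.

b_0 = 1, b_1 = 1, b_2 = 0.

Take the total order v_0 < v_1 < v_2 < v_3 < v_4 < v_5 < v_6 < v_7 < v_8 < v_9 on the vertex set. Then K (dimension 2) consists of the simplices:

  0-simplices (10): [v_0], [v_1], [v_2], [v_3], [v_4], [v_5], [v_6], [v_7], [v_8], [v_9]
  1-simplices (30): (30 of them)
  2-simplices (20): (20 of them)

so the chain groups are C_0 ≅ Z^10, C_1 ≅ Z^30, C_2 ≅ Z^20.

Boundary ∂_1: C_1 → C_0 sends each edge [p,q] (with p < q) to q − p. For instance
  ∂[v_1,v_7] = [v_7] − [v_1].
The resulting 10×30 matrix has rank 9, and its Smith normal form has invariant factors (1,1,1,1,1,1,1,1,1).

∂_2: C_2 → C_1 maps a triangle to the signed sum of its edges. For instance
  ∂[v_1,v_6,v_9] = [v_6,v_9] − [v_1,v_9] + [v_1,v_6],
  ∂[v_6,v_7,v_8] = [v_7,v_8] − [v_6,v_8] + [v_6,v_7].
As a 30×20 matrix over Z this has rank 20, with invariant factors (1,1,1,1,1,1,1,1,1,1,1,1,1,1,1,1,1,1,1,2).

Now H_k = ker ∂_k / im ∂_{k+1}, so:

  H_0: rank C_0 − rank ∂_1 = 10 − 9 = 1, and the invariant factors of ∂_1 are all 1, so H_0 = Z.
  H_1: rank ker ∂_1 − rank ∂_2 = (30 − 9) − 20 = 1, and ∂_2 has invariant factor 2 > 1, so H_1 = Z ⊕ Z_2.
  H_2: rank ker ∂_2 − rank ∂_3 = (20 − 20) − 0 = 0, and there is no ∂_3, so H_2 = 0.

As a check, the Euler characteristic is 10 − 30 + 20 = 0, which agrees with 1 − 1 + 0 = 0.

Hence the Betti numbers are b_0 = 1, b_1 = 1, b_2 = 0.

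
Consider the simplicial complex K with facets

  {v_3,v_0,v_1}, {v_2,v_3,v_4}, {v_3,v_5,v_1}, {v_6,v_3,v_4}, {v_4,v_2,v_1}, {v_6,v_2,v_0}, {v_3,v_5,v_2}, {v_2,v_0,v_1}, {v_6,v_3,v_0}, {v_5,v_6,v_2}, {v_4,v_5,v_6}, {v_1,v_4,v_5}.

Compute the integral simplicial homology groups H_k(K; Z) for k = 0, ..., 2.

We work with the vertex ordering v_0 < v_1 < v_2 < v_3 < v_4 < v_5 < v_6. The simplices of K, each written with vertices in increasing order, are:

  0-simplices (7): [v_0], [v_1], [v_2], [v_3], [v_4], [v_5], [v_6]
  1-simplices (18): (18 of them)
  2-simplices (12): (12 of them)

giving chain groups C_0 ≅ Z^7, C_1 ≅ Z^18, C_2 ≅ Z^12.

The boundary map ∂_1: C_1 → C_0 maps an edge to its endpoints' difference, ∂[p,q] = q − p. For instance
  ∂[v_3,v_5] = [v_5] − [v_3].
The 7×18 boundary matrix has rank 6 and Smith normal form diag(1,1,1,1,1,1).

∂_2: C_2 → C_1 maps a triangle to the signed sum of its edges. For instance
  ∂[v_0,v_2,v_6] = [v_2,v_6] − [v_0,v_6] + [v_0,v_2],
  ∂[v_1,v_4,v_5] = [v_4,v_5] − [v_1,v_5] + [v_1,v_4].
This gives a 18×12 integer matrix of rank 12; reducing to Smith normal form yields diagonal entries (1,1,1,1,1,1,1,1,1,1,1,2).

From H_k ≅ ker(∂_k) / im(∂_{k+1}) we obtain:

  H_0: rank C_0 − rank ∂_1 = 7 − 6 = 1, and the invariant factors of ∂_1 are all 1, so H_0 ≅ Z.
  H_1: rank ker ∂_1 − rank ∂_2 = (18 − 6) − 12 = 0, and ∂_2 has invariant factor 2 > 1, so H_1 ≅ Z/2.
  H_2: rank ker ∂_2 − rank ∂_3 = (12 − 12) − 0 = 0, and there is no ∂_3, so H_2 ≅ 0.

As a check, the Euler characteristic is 7 − 18 + 12 = 1, which agrees with 1 − 0 + 0 = 1.

H_0 ≅ Z,  H_1 ≅ Z/2,  H_2 = 0.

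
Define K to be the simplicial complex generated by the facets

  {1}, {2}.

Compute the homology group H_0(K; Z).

H_0 ≅ Z^2.

Fix the vertex order 1 < 2 and write every simplex with vertices in increasing order. Then dim K = 0 and the simplices of K are:

  0-simplices (2): [1], [2]

so the chain groups are C_0 ≅ Z^2.

Now H_k = ker ∂_k / im ∂_{k+1}, so:

  H_0: rank C_0 − rank ∂_1 = 2 − 0 = 2, and there is no ∂_1, so H_0 ≅ Z^2.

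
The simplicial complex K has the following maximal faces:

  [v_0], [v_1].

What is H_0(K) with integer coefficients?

H_0 ≅ Z^2.

Take the total order v_0 < v_1 on the vertex set. Then K (dimension 0) consists of the simplices:

  0-simplices (2): [v_0], [v_1]

giving chain groups C_0 ≅ Z^2.

Reading off H_k = ker ∂_k / im ∂_{k+1}:

  H_0: rank C_0 − rank ∂_1 = 2 − 0 = 2, and there is no ∂_1, so H_0 = Z^2.

(K is a triangulation of a set of 2 points.)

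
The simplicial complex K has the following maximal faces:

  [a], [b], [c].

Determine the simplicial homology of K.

H_0 = Z^3.

We work with the vertex ordering a < b < c. The simplices of K, each written with vertices in increasing order, are:

  0-simplices (3): a, b, c

so the chain groups are C_0 ≅ Z^3.

Computing H_k = (kernel of ∂_k) / (image of ∂_{k+1}):

  H_0: rank C_0 − rank ∂_1 = 3 − 0 = 3, and there is no ∂_1, so H_0 = Z^3.

(K is a triangulation of a set of 3 points.)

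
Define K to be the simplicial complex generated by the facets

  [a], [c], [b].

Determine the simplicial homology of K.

H_0 ≅ Z^3.

We work with the vertex ordering a < b < c. The simplices of K, each written with vertices in increasing order, are:

  0-simplices (3): a, b, c

giving chain groups C_0 ≅ Z^3.

From H_k ≅ ker(∂_k) / im(∂_{k+1}) we obtain:

  H_0: rank C_0 − rank ∂_1 = 3 − 0 = 3, and there is no ∂_1, so H_0 = Z^3.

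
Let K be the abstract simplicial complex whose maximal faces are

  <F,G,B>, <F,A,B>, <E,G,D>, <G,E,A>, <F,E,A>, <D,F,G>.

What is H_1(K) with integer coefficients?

We work with the vertex ordering A < B < D < E < F < G. The simplices of K, each written with vertices in increasing order, are:

  0-simplices (6): A, B, D, E, F, G
  1-simplices (12): AB, AE, AF, AG, BF, BG, DE, DF, DG, EF, EG, FG
  2-simplices (6): ABF, AEF, AEG, BFG, DEG, DFG

Hence C_0 ≅ Z^6, C_1 ≅ Z^12, C_2 ≅ Z^6.

Boundary ∂_1: C_1 → C_0 sends each edge [p,q] (with p < q) to q − p. For instance
  ∂FG = G − F.
This gives a 6×12 integer matrix of rank 5; reducing to Smith normal form yields diagonal entries (1,1,1,1,1).

Boundary ∂_2: C_2 → C_1 maps a triangle to the signed sum of its edges. For instance
  ∂BFG = FG − BG + BF,
  ∂AEG = EG − AG + AE.
The resulting 12×6 matrix has rank 6, and its Smith normal form has invariant factors (1,1,1,1,1,1).

Reading off H_k = ker ∂_k / im ∂_{k+1}:

  H_1: rank ker ∂_1 − rank ∂_2 = (12 − 5) − 6 = 1, and the invariant factors of ∂_2 are all 1, so H_1 ≅ Z.

H_1 ≅ Z.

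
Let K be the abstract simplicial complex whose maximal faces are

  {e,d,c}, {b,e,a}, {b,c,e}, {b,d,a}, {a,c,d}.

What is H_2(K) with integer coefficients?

H_2 = 0.

We work with the vertex ordering a < b < c < d < e. The simplices of K, each written with vertices in increasing order, are:

  0-simplices (5): a, b, c, d, e
  1-simplices (10): ab, ac, ad, ae, bc, bd, be, cd, ce, de
  2-simplices (5): abd, abe, acd, bce, cde

so the chain groups are C_0 ≅ Z^5, C_1 ≅ Z^10, C_2 ≅ Z^5.

Boundary ∂_1: C_1 → C_0 is given by ∂[p,q] = [q] − [p]. For instance
  ∂ab = b − a.
The 5×10 boundary matrix has rank 4 and Smith normal form diag(1,1,1,1).

The boundary map ∂_2: C_2 → C_1 maps a triangle to the signed sum of its edges. For instance
  ∂cde = de − ce + cd,
  ∂bce = ce − be + bc.
This gives a 10×5 integer matrix of rank 5; reducing to Smith normal form yields diagonal entries (1,1,1,1,1).

Reading off H_k = ker ∂_k / im ∂_{k+1}:

  H_2: rank ker ∂_2 − rank ∂_3 = (5 − 5) − 0 = 0, and there is no ∂_3, so H_2 ≅ 0.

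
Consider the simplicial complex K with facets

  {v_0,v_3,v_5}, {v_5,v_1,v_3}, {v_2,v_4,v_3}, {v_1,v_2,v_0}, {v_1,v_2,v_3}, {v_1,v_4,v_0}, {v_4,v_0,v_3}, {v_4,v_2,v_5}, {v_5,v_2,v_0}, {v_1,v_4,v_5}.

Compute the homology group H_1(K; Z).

H_1 ≅ Z/2Z.

Order the vertices as v_0 < v_1 < v_2 < v_3 < v_4 < v_5. Listing each simplex with vertices in this order, K has dimension 2 with simplices:

  0-simplices (6): [v_0], [v_1], [v_2], [v_3], [v_4], [v_5]
  1-simplices (15): (15 of them)
  2-simplices (10): [v_0,v_1,v_2], [v_0,v_1,v_4], [v_0,v_2,v_5], [v_0,v_3,v_4], [v_0,v_3,v_5], [v_1,v_2,v_3], [v_1,v_3,v_5], [v_1,v_4,v_5], [v_2,v_3,v_4], [v_2,v_4,v_5]

so the chain groups are C_0 ≅ Z^6, C_1 ≅ Z^15, C_2 ≅ Z^10.

The boundary map ∂_1: C_1 → C_0 is given by ∂[p,q] = [q] − [p]. For instance
  ∂[v_2,v_4] = [v_4] − [v_2].
As a 6×15 matrix over Z this has rank 5, with invariant factors (1,1,1,1,1).

Boundary ∂_2: C_2 → C_1 acts by ∂[p,q,r] = [q,r] − [p,r] + [p,q]. For instance
  ∂[v_0,v_1,v_2] = [v_1,v_2] − [v_0,v_2] + [v_0,v_1],
  ∂[v_1,v_4,v_5] = [v_4,v_5] − [v_1,v_5] + [v_1,v_4].
As a 15×10 matrix over Z this has rank 10, with invariant factors (1,1,1,1,1,1,1,1,1,2).

Computing H_k = (kernel of ∂_k) / (image of ∂_{k+1}):

  H_1: rank ker ∂_1 − rank ∂_2 = (15 − 5) − 10 = 0, and ∂_2 has invariant factor 2 > 1, so H_1 = Z/2Z.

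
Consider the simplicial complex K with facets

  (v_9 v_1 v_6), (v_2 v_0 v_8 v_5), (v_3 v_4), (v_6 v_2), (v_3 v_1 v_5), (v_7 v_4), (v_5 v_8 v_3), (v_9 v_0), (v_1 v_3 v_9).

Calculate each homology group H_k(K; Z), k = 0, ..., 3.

H_0 ≅ Z,  H_1 ≅ Z^2,  H_2 = 0,  H_3 = 0.

Order the vertices as v_0 < v_1 < v_2 < v_3 < v_4 < v_5 < v_6 < v_7 < v_8 < v_9. Listing each simplex with vertices in this order, K has dimension 3 with simplices:

  0-simplices (10): [v_0], [v_1], [v_2], [v_3], [v_4], [v_5], [v_6], [v_7], [v_8], [v_9]
  1-simplices (18): (18 of them)
  2-simplices (8): [v_0,v_2,v_5], [v_0,v_2,v_8], [v_0,v_5,v_8], [v_1,v_3,v_5], [v_1,v_3,v_9], [v_1,v_6,v_9], [v_2,v_5,v_8], [v_3,v_5,v_8]
  3-simplices (1): [v_0,v_2,v_5,v_8]

Hence C_0 ≅ Z^10, C_1 ≅ Z^18, C_2 ≅ Z^8, C_3 ≅ Z^1.

∂_1: C_1 → C_0 is given by ∂[p,q] = [q] − [p].
The 10×18 boundary matrix has rank 9 and Smith normal form diag(1,1,1,1,1,1,1,1,1).

The boundary map ∂_2: C_2 → C_1 sends each 2-simplex [p,q,r] to [q,r] − [p,r] + [p,q]. For instance
  ∂[v_1,v_3,v_9] = [v_3,v_9] − [v_1,v_9] + [v_1,v_3],
  ∂[v_2,v_5,v_8] = [v_5,v_8] − [v_2,v_8] + [v_2,v_5].
This gives a 18×8 integer matrix of rank 7; reducing to Smith normal form yields diagonal entries (1,1,1,1,1,1,1).

Boundary ∂_3: C_3 → C_2 sends each 3-simplex σ to the alternating sum Σ_i (−1)^i (σ with its i-th vertex removed). For instance
  ∂[v_0,v_2,v_5,v_8] = [v_2,v_5,v_8] − [v_0,v_5,v_8] + [v_0,v_2,v_8] − [v_0,v_2,v_5].
As a 8×1 matrix over Z this has rank 1, with invariant factors (1).

Reading off H_k = ker ∂_k / im ∂_{k+1}:

  H_0: rank C_0 − rank ∂_1 = 10 − 9 = 1, and the invariant factors of ∂_1 are all 1, so H_0 ≅ Z.
  H_1: rank ker ∂_1 − rank ∂_2 = (18 − 9) − 7 = 2, and the invariant factors of ∂_2 are all 1, so H_1 ≅ Z^2.
  H_2: rank ker ∂_2 − rank ∂_3 = (8 − 7) − 1 = 0, and the invariant factors of ∂_3 are all 1, so H_2 ≅ 0.
  H_3: rank ker ∂_3 − rank ∂_4 = (1 − 1) − 0 = 0, and there is no ∂_4, so H_3 ≅ 0.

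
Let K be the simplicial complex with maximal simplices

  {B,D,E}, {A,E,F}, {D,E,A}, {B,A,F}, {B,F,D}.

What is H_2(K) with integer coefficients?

H_2 = 0.

We work with the vertex ordering A < B < D < E < F. The simplices of K, each written with vertices in increasing order, are:

  0-simplices (5): A, B, D, E, F
  1-simplices (10): AB, AD, AE, AF, BD, BE, BF, DE, DF, EF
  2-simplices (5): ABF, ADE, AEF, BDE, BDF

Hence C_0 ≅ Z^5, C_1 ≅ Z^10, C_2 ≅ Z^5.

Boundary ∂_1: C_1 → C_0 sends each edge [p,q] (with p < q) to q − p. For instance
  ∂AD = D − A.
The resulting 5×10 matrix has rank 4, and its Smith normal form has invariant factors (1,1,1,1).

Boundary ∂_2: C_2 → C_1 sends each 2-simplex [p,q,r] to [q,r] − [p,r] + [p,q]. For instance
  ∂BDE = DE − BE + BD,
  ∂ABF = BF − AF + AB.
The resulting 10×5 matrix has rank 5, and its Smith normal form has invariant factors (1,1,1,1,1).

Now H_k = ker ∂_k / im ∂_{k+1}, so:

  H_2: rank ker ∂_2 − rank ∂_3 = (5 − 5) − 0 = 0, and there is no ∂_3, so H_2 ≅ 0.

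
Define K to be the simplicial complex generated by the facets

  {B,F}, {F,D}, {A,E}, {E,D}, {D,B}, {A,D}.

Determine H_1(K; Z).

H_1 = Z^2.

We work with the vertex ordering A < B < D < E < F. The simplices of K, each written with vertices in increasing order, are:

  0-simplices (5): A, B, D, E, F
  1-simplices (6): AD, AE, BD, BF, DE, DF

giving chain groups C_0 ≅ Z^5, C_1 ≅ Z^6.

The boundary map ∂_1: C_1 → C_0 sends each edge [p,q] (with p < q) to q − p.
As a 5×6 matrix over Z this has rank 4, with invariant factors (1,1,1,1).

From H_k ≅ ker(∂_k) / im(∂_{k+1}) we obtain:

  H_1: rank ker ∂_1 − rank ∂_2 = (6 − 4) − 0 = 2, and there is no ∂_2, so H_1 = Z^2.

(K is a triangulation of a wedge of 2 circles.)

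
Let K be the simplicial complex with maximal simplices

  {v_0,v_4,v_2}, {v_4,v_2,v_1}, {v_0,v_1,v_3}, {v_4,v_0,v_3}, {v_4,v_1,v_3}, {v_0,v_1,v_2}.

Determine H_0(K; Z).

K has 5 vertices, 9 edges, 6 triangles.
rank ∂_0 = 0, rank ∂_1 = 4 ⇒ b_0 = 5 − 0 − 4 = 1; all invariant factors of ∂_1 are 1 so no torsion. So H_0 ≅ Z.

H_0 = Z.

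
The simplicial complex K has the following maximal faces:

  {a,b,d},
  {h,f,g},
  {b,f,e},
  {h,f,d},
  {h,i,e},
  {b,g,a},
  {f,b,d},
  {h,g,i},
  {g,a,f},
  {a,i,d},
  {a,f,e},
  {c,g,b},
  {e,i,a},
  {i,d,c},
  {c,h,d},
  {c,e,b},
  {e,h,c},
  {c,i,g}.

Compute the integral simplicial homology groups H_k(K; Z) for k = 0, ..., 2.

K has 9 vertices, 27 edges, 18 triangles.
rank ∂_0 = 0, rank ∂_1 = 8 ⇒ b_0 = 9 − 0 − 8 = 1; all invariant factors of ∂_1 are 1 so no torsion. So H_0 = Z.
rank ∂_1 = 8, rank ∂_2 = 18 ⇒ b_1 = 27 − 8 − 18 = 1; ∂_2 has invariant factor(s) [2] giving torsion. So H_1 = Z ⊕ Z/2.
rank ∂_2 = 18, rank ∂_3 = 0 ⇒ b_2 = 18 − 18 − 0 = 0. So H_2 = 0.

H_0 = Z,  H_1 = Z ⊕ Z/2,  H_2 = 0.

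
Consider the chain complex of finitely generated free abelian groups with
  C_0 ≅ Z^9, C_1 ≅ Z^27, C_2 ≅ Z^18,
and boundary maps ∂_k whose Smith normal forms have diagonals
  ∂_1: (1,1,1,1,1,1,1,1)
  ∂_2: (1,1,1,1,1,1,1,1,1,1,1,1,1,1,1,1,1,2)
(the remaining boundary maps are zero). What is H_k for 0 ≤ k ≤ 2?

H_0 = Z,  H_1 = Z ⊕ Z/2Z,  H_2 = 0.

H_0: b_0 = 9 − 0 − 8 = 1; torsion from ∂_1 factors > 1: none. So H_0 = Z.
H_1: b_1 = 27 − 8 − 18 = 1; torsion from ∂_2 factors > 1: [2]. So H_1 = Z ⊕ Z/2Z.
H_2: b_2 = 18 − 18 − 0 = 0; torsion from ∂_3 factors > 1: none. So H_2 = 0.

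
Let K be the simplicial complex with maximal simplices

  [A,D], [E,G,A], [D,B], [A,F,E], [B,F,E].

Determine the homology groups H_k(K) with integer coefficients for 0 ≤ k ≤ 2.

Take the total order A < B < D < E < F < G on the vertex set. Then K (dimension 2) consists of the simplices:

  0-simplices (6): A, B, D, E, F, G
  1-simplices (9): AD, AE, AF, AG, BD, BE, BF, EF, EG
  2-simplices (3): AEF, AEG, BEF

so the chain groups are C_0 ≅ Z^6, C_1 ≅ Z^9, C_2 ≅ Z^3.

∂_1: C_1 → C_0 is given by ∂[p,q] = [q] − [p]. For instance
  ∂BF = F − B.
As a 6×9 matrix over Z this has rank 5, with invariant factors (1,1,1,1,1).

∂_2: C_2 → C_1 acts by ∂[p,q,r] = [q,r] − [p,r] + [p,q]. For instance
  ∂BEF = EF − BF + BE,
  ∂AEF = EF − AF + AE.
The resulting 9×3 matrix has rank 3, and its Smith normal form has invariant factors (1,1,1).

Now H_k = ker ∂_k / im ∂_{k+1}, so:

  H_0: rank C_0 − rank ∂_1 = 6 − 5 = 1, and the invariant factors of ∂_1 are all 1, so H_0 = Z.
  H_1: rank ker ∂_1 − rank ∂_2 = (9 − 5) − 3 = 1, and the invariant factors of ∂_2 are all 1, so H_1 = Z.
  H_2: rank ker ∂_2 − rank ∂_3 = (3 − 3) − 0 = 0, and there is no ∂_3, so H_2 = 0.

H_0 = Z,  H_1 = Z,  H_2 = 0.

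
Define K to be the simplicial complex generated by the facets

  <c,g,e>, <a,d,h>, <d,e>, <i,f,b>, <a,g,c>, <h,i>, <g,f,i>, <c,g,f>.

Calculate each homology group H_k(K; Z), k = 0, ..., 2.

Fix the vertex order a < b < c < d < e < f < g < h < i and write every simplex with vertices in increasing order. Then dim K = 2 and the simplices of K are:

  0-simplices (9): a, b, c, d, e, f, g, h, i
  1-simplices (16): ac, ad, ag, ah, bf, bi, ce, cf, cg, de, dh, eg, fg, fi, gi, hi
  2-simplices (6): acg, adh, bfi, ceg, cfg, fgi

so the chain groups are C_0 ≅ Z^9, C_1 ≅ Z^16, C_2 ≅ Z^6.

The boundary map ∂_1: C_1 → C_0 is given by ∂[p,q] = [q] − [p].
This gives a 9×16 integer matrix of rank 8; reducing to Smith normal form yields diagonal entries (1,1,1,1,1,1,1,1).

Boundary ∂_2: C_2 → C_1 acts by ∂[p,q,r] = [q,r] − [p,r] + [p,q]. For instance
  ∂bfi = fi − bi + bf,
  ∂acg = cg − ag + ac.
The resulting 16×6 matrix has rank 6, and its Smith normal form has invariant factors (1,1,1,1,1,1).

Now H_k = ker ∂_k / im ∂_{k+1}, so:

  H_0: rank C_0 − rank ∂_1 = 9 − 8 = 1, and the invariant factors of ∂_1 are all 1, so H_0 ≅ Z.
  H_1: rank ker ∂_1 − rank ∂_2 = (16 − 8) − 6 = 2, and the invariant factors of ∂_2 are all 1, so H_1 ≅ Z^2.
  H_2: rank ker ∂_2 − rank ∂_3 = (6 − 6) − 0 = 0, and there is no ∂_3, so H_2 ≅ 0.

H_0 = Z,  H_1 = Z^2,  H_2 = 0.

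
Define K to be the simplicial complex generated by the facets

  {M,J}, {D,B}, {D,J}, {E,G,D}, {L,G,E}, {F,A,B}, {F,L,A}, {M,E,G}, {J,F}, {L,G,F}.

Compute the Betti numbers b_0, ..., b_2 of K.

b_0 = 1, b_1 = 3, b_2 = 0.

We work with the vertex ordering A < B < D < E < F < G < J < L < M. The simplices of K, each written with vertices in increasing order, are:

  0-simplices (9): A, B, D, E, F, G, J, L, M
  1-simplices (17): AB, AF, AL, BD, BF, DE, DG, DJ, EG, EL, EM, FG, FJ, FL, GL, GM, JM
  2-simplices (6): ABF, AFL, DEG, EGL, EGM, FGL

Hence C_0 ≅ Z^9, C_1 ≅ Z^17, C_2 ≅ Z^6.

The boundary map ∂_1: C_1 → C_0 sends each edge [p,q] (with p < q) to q − p. For instance
  ∂EL = L − E.
The resulting 9×17 matrix has rank 8, and its Smith normal form has invariant factors (1,1,1,1,1,1,1,1).

Boundary ∂_2: C_2 → C_1 sends each 2-simplex [p,q,r] to [q,r] − [p,r] + [p,q]. For instance
  ∂EGL = GL − EL + EG,
  ∂DEG = EG − DG + DE.
The 17×6 boundary matrix has rank 6 and Smith normal form diag(1,1,1,1,1,1).

Now H_k = ker ∂_k / im ∂_{k+1}, so:

  H_0: rank C_0 − rank ∂_1 = 9 − 8 = 1, and the invariant factors of ∂_1 are all 1, so H_0 = Z.
  H_1: rank ker ∂_1 − rank ∂_2 = (17 − 8) − 6 = 3, and the invariant factors of ∂_2 are all 1, so H_1 = Z^3.
  H_2: rank ker ∂_2 − rank ∂_3 = (6 − 6) − 0 = 0, and there is no ∂_3, so H_2 = 0.

As a check, the Euler characteristic is 9 − 17 + 6 = -2, which agrees with 1 − 3 + 0 = -2.

Hence the Betti numbers are b_0 = 1, b_1 = 3, b_2 = 0.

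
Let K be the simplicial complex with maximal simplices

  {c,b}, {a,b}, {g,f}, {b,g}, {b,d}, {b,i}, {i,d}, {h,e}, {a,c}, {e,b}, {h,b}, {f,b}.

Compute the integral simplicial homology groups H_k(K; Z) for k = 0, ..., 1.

Take the total order a < b < c < d < e < f < g < h < i on the vertex set. Then K (dimension 1) consists of the simplices:

  0-simplices (9): a, b, c, d, e, f, g, h, i
  1-simplices (12): ab, ac, bc, bd, be, bf, bg, bh, bi, di, eh, fg

giving chain groups C_0 ≅ Z^9, C_1 ≅ Z^12.

The boundary map ∂_1: C_1 → C_0 sends each edge [p,q] (with p < q) to q − p.
The 9×12 boundary matrix has rank 8 and Smith normal form diag(1,1,1,1,1,1,1,1).

Now H_k = ker ∂_k / im ∂_{k+1}, so:

  H_0: rank C_0 − rank ∂_1 = 9 − 8 = 1, and the invariant factors of ∂_1 are all 1, so H_0 ≅ Z.
  H_1: rank ker ∂_1 − rank ∂_2 = (12 − 8) − 0 = 4, and there is no ∂_2, so H_1 ≅ Z^4.

As a check, the Euler characteristic is 9 − 12 = -3, which agrees with 1 − 4 = -3.

H_0 ≅ Z,  H_1 ≅ Z^4.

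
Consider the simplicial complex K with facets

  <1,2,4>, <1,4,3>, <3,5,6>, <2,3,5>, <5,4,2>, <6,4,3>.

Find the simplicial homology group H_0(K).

H_0 = Z.

Take the total order 1 < 2 < 3 < 4 < 5 < 6 on the vertex set. Then K (dimension 2) consists of the simplices:

  0-simplices (6): [1], [2], [3], [4], [5], [6]
  1-simplices (12): [1,2], [1,3], [1,4], [2,3], [2,4], [2,5], [3,4], [3,5], [3,6], [4,5], [4,6], [5,6]
  2-simplices (6): [1,2,4], [1,3,4], [2,3,5], [2,4,5], [3,4,6], [3,5,6]

giving chain groups C_0 ≅ Z^6, C_1 ≅ Z^12, C_2 ≅ Z^6.

Boundary ∂_1: C_1 → C_0 is given by ∂[p,q] = [q] − [p]. For instance
  ∂[2,4] = [4] − [2].
As a 6×12 matrix over Z this has rank 5, with invariant factors (1,1,1,1,1).

∂_2: C_2 → C_1 maps a triangle to the signed sum of its edges. For instance
  ∂[3,4,6] = [4,6] − [3,6] + [3,4],
  ∂[2,3,5] = [3,5] − [2,5] + [2,3].
As a 12×6 matrix over Z this has rank 6, with invariant factors (1,1,1,1,1,1).

From H_k ≅ ker(∂_k) / im(∂_{k+1}) we obtain:

  H_0: rank C_0 − rank ∂_1 = 6 − 5 = 1, and the invariant factors of ∂_1 are all 1, so H_0 ≅ Z.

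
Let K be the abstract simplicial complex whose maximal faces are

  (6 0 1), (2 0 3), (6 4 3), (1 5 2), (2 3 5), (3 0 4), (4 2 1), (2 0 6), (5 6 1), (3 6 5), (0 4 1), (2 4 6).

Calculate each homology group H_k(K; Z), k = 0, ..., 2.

H_0 = Z,  H_1 = Z/2Z,  H_2 = 0.

Fix the vertex order 0 < 1 < 2 < 3 < 4 < 5 < 6 and write every simplex with vertices in increasing order. Then dim K = 2 and the simplices of K are:

  0-simplices (7): [0], [1], [2], [3], [4], [5], [6]
  1-simplices (18): [0,1], [0,2], [0,3], [0,4], [0,6], [1,2], [1,4], [1,5], [1,6], [2,3], [2,4], [2,5], [2,6], [3,4], [3,5], [3,6], [4,6], [5,6]
  2-simplices (12): [0,1,4], [0,1,6], [0,2,3], [0,2,6], [0,3,4], [1,2,4], [1,2,5], [1,5,6], [2,3,5], [2,4,6], [3,4,6], [3,5,6]

giving chain groups C_0 ≅ Z^7, C_1 ≅ Z^18, C_2 ≅ Z^12.

Boundary ∂_1: C_1 → C_0 sends each edge [p,q] (with p < q) to q − p. For instance
  ∂[0,1] = [1] − [0].
The 7×18 boundary matrix has rank 6 and Smith normal form diag(1,1,1,1,1,1).

∂_2: C_2 → C_1 acts by ∂[p,q,r] = [q,r] − [p,r] + [p,q]. For instance
  ∂[3,4,6] = [4,6] − [3,6] + [3,4],
  ∂[3,5,6] = [5,6] − [3,6] + [3,5].
This gives a 18×12 integer matrix of rank 12; reducing to Smith normal form yields diagonal entries (1,1,1,1,1,1,1,1,1,1,1,2).

Now H_k = ker ∂_k / im ∂_{k+1}, so:

  H_0: rank C_0 − rank ∂_1 = 7 − 6 = 1, and the invariant factors of ∂_1 are all 1, so H_0 = Z.
  H_1: rank ker ∂_1 − rank ∂_2 = (18 − 6) − 12 = 0, and ∂_2 has invariant factor 2 > 1, so H_1 = Z/2Z.
  H_2: rank ker ∂_2 − rank ∂_3 = (12 − 12) − 0 = 0, and there is no ∂_3, so H_2 = 0.

As a check, the Euler characteristic is 7 − 18 + 12 = 1, which agrees with 1 − 0 + 0 = 1.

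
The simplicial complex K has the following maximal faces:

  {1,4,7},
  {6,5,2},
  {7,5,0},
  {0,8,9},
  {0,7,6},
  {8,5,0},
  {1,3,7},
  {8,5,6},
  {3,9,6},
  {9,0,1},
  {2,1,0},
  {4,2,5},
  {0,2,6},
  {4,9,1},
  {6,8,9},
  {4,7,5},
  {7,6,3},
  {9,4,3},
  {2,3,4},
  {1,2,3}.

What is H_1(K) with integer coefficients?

H_1 = Z ⊕ Z/2Z.

We work with the vertex ordering 0 < 1 < 2 < 3 < 4 < 5 < 6 < 7 < 8 < 9. The simplices of K, each written with vertices in increasing order, are:

  0-simplices (10): [0], [1], [2], [3], [4], [5], [6], [7], [8], [9]
  1-simplices (30): (30 of them)
  2-simplices (20): (20 of them)

giving chain groups C_0 ≅ Z^10, C_1 ≅ Z^30, C_2 ≅ Z^20.

The boundary map ∂_1: C_1 → C_0 is given by ∂[p,q] = [q] − [p].
As a 10×30 matrix over Z this has rank 9, with invariant factors (1,1,1,1,1,1,1,1,1).

Boundary ∂_2: C_2 → C_1 acts by ∂[p,q,r] = [q,r] − [p,r] + [p,q]. For instance
  ∂[2,4,5] = [4,5] − [2,5] + [2,4],
  ∂[0,6,7] = [6,7] − [0,7] + [0,6].
The 30×20 boundary matrix has rank 20 and Smith normal form diag(1,1,1,1,1,1,1,1,1,1,1,1,1,1,1,1,1,1,1,2).

Reading off H_k = ker ∂_k / im ∂_{k+1}:

  H_1: rank ker ∂_1 − rank ∂_2 = (30 − 9) − 20 = 1, and ∂_2 has invariant factor 2 > 1, so H_1 ≅ Z ⊕ Z/2Z.

(K is a triangulation of the Klein bottle.)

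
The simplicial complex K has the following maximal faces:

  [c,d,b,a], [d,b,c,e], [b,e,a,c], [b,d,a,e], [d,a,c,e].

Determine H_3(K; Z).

Fix the vertex order a < b < c < d < e and write every simplex with vertices in increasing order. Then dim K = 3 and the simplices of K are:

  0-simplices (5): a, b, c, d, e
  1-simplices (10): ab, ac, ad, ae, bc, bd, be, cd, ce, de
  2-simplices (10): abc, abd, abe, acd, ace, ade, bcd, bce, bde, cde
  3-simplices (5): abcd, abce, abde, acde, bcde

Hence C_0 ≅ Z^5, C_1 ≅ Z^10, C_2 ≅ Z^10, C_3 ≅ Z^5.

The boundary map ∂_1: C_1 → C_0 is given by ∂[p,q] = [q] − [p].
This gives a 5×10 integer matrix of rank 4; reducing to Smith normal form yields diagonal entries (1,1,1,1).

∂_2: C_2 → C_1 acts by ∂[p,q,r] = [q,r] − [p,r] + [p,q]. For instance
  ∂bce = ce − be + bc,
  ∂ace = ce − ae + ac.
The 10×10 boundary matrix has rank 6 and Smith normal form diag(1,1,1,1,1,1).

The boundary map ∂_3: C_3 → C_2 sends each 3-simplex σ to the alternating sum Σ_i (−1)^i (σ with its i-th vertex removed). For instance
  ∂bcde = cde − bde + bce − bcd,
  ∂abde = bde − ade + abe − abd.
This gives a 10×5 integer matrix of rank 4; reducing to Smith normal form yields diagonal entries (1,1,1,1).

From H_k ≅ ker(∂_k) / im(∂_{k+1}) we obtain:

  H_3: rank ker ∂_3 − rank ∂_4 = (5 − 4) − 0 = 1, and there is no ∂_4, so H_3 ≅ Z.

(K is a triangulation of the 3-sphere S^3.)

H_3 ≅ Z.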